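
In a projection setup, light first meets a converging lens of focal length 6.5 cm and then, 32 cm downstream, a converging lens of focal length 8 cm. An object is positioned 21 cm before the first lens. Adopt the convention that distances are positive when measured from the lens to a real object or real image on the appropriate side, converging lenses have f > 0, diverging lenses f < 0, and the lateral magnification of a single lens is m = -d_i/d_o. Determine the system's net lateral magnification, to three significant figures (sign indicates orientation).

First lens: d_i1 = 1/(1/6.5 - 1/21) = 9.414 cm.
m_1 = -(9.414)/21 = -0.4483.
Object distance for lens 2: d_o2 = 32 - 9.414 = 22.586 cm.
Second lens: d_i2 = 1/(1/8 - 1/(22.586)) = 12.388 cm.
m_2 = -(12.388)/(22.586) = -0.5485.
Overall magnification: m = m_1 m_2 = 0.2459.

0.246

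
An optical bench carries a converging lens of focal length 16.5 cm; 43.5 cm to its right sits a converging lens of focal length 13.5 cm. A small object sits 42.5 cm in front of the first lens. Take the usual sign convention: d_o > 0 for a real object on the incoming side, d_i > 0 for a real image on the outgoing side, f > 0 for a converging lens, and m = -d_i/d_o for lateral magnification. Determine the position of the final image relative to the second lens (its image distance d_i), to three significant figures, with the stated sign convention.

73.7 cm

Lens 1: 1/d_i1 = 1/f_1 - 1/d_o1 = 1/16.5 - 1/42.5 = 0.03708 cm^-1, so d_i1 = 26.971 cm.
The intermediate image is 26.971 cm to the right of lens 1, so d_o2 = L - d_i1 = 43.5 - 26.971 = 16.529 cm.
Lens 2: 1/d_i2 = 1/f_2 - 1/d_o2 = 1/13.5 - 1/(16.529) = 0.01357 cm^-1, so d_i2 = 73.671 cm.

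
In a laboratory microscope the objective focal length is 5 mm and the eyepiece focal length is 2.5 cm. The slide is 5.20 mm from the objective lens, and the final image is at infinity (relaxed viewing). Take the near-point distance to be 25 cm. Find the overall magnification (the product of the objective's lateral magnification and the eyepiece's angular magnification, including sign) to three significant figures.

-250

Convert to cm: f_obj = 5 mm = 0.5 cm; d_o = 5.20 mm = 0.52 cm.
Objective: 1/d_i = 1/f_obj - 1/d_o = 1/0.5 - 1/0.52 = 0.07692 cm^-1, so d_i = 13.000 cm.
m_obj = -d_i/d_o = -13.000/0.52 = -25.000.
Eyepiece angular magnification (image at infinity): M_eye = D/f_e = 25/2.5 = 10.000.
Overall M = m_obj x M_eye = (-25.000)(10.000) = -250.00.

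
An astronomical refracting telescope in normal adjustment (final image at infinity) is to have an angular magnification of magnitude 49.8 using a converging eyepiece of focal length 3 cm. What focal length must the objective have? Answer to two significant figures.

150 cm

|M| = f_obj/|f_eye|, so f_obj = |M| x |f_eye| = 49.8 x 3 = 149.400 cm.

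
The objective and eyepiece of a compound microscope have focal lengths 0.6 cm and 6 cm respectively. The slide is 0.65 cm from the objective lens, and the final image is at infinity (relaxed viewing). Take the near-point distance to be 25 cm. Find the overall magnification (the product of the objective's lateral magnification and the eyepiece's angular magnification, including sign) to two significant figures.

-50

Objective: 1/d_i = 1/f_obj - 1/d_o = 1/0.6 - 1/0.65 = 0.12821 cm^-1, so d_i = 7.800 cm.
m_obj = -d_i/d_o = -7.800/0.65 = -12.000.
Eyepiece angular magnification (image at infinity): M_eye = D/f_e = 25/6 = 4.167.
Overall M = m_obj x M_eye = (-12.000)(4.167) = -50.00.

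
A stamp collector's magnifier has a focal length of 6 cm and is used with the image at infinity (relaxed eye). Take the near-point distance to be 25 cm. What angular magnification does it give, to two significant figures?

M = D/f = 25/6 = 4.167.

4.2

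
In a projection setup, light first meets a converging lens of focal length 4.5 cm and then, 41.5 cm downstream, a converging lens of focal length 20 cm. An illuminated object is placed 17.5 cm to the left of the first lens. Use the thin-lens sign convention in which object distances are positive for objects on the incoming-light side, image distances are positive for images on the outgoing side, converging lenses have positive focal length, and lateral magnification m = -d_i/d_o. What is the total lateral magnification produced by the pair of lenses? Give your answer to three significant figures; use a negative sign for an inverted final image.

0.448

Applying the thin-lens equation to the first lens, 1/4.5 = 1/17.5 + 1/d_i1, which gives d_i1 = 6.058 cm.
Its lateral magnification is m_1 = -d_i1/d_o1 = -(6.058)/17.5 = -0.3462.
The intermediate image is 6.058 cm to the right of lens 1, so d_o2 = L - d_i1 = 41.5 - 6.058 = 35.442 cm.
Applying the thin-lens equation again with f_2 = 20 cm and d_o2 = 35.442 cm gives d_i2 = 45.903 cm.
m_2 = -(45.903)/(35.442) = -1.2951.
Overall magnification: m = m_1 m_2 = 0.4483.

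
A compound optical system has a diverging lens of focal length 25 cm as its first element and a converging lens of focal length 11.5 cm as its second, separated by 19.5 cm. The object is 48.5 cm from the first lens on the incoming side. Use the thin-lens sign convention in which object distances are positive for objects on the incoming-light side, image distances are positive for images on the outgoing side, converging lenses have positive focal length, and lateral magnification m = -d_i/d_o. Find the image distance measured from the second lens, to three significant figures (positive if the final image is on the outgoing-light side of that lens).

Lens 1: 1/d_i1 = 1/f_1 - 1/d_o1 = 1/(-25) - 1/48.5 = -0.06062 cm^-1, so d_i1 = -16.497 cm.
The intermediate image is virtual, 16.497 cm to the left of lens 1, so d_o2 = L - d_i1 = 19.5 - (-16.497) = 35.997 cm.
Lens 2: 1/d_i2 = 1/f_2 - 1/d_o2 = 1/11.5 - 1/(35.997) = 0.05918 cm^-1, so d_i2 = 16.899 cm.

16.9 cm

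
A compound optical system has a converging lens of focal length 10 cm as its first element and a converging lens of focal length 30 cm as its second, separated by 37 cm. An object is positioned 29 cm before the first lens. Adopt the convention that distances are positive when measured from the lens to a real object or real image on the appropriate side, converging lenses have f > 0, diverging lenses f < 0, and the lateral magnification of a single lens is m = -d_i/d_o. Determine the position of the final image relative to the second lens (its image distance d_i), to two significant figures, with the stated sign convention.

Applying the thin-lens equation to the first lens, 1/10 = 1/29 + 1/d_i1, which gives d_i1 = 15.263 cm.
That image sits 21.737 cm in front of the second lens, so d_o2 = 21.737 cm.
Applying the thin-lens equation again with f_2 = 30 cm and d_o2 = 21.737 cm gives d_i2 = -78.917 cm.

-79 cm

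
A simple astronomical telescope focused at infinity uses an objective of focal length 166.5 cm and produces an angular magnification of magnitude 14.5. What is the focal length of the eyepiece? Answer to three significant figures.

|M| = f_obj/f_eye, so f_eye = f_obj/|M| = 166.5/14.5 = 11.483 cm.

11.5 cm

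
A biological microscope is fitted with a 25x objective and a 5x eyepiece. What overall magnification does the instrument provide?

The overall magnification of a compound microscope is the product of the objective and eyepiece magnifications:
M = M_obj x M_eye = 25 x 5 = 125.

125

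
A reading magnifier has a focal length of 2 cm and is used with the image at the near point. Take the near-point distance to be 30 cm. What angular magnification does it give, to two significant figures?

M = 1 + D/f = 1 + 30/2 = 16.000.

16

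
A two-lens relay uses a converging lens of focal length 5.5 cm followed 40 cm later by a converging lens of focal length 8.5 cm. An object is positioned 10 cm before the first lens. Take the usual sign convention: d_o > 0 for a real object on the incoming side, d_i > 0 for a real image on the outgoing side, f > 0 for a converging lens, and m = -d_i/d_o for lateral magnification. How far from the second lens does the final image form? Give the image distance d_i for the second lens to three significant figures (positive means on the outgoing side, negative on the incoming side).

First lens: d_i1 = 1/(1/5.5 - 1/10) = 12.222 cm.
The intermediate image is 12.222 cm to the right of lens 1, so d_o2 = L - d_i1 = 40 - 12.222 = 27.778 cm.
Second lens: d_i2 = 1/(1/8.5 - 1/(27.778)) = 12.248 cm.

12.2 cm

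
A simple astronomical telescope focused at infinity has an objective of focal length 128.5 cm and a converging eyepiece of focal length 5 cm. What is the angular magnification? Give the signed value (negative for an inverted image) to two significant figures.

-26

M = -f_obj/f_eye = -128.5/(5) = -25.700.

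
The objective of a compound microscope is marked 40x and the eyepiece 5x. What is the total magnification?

200

The overall magnification of a compound microscope is the product of the objective and eyepiece magnifications:
M = M_obj x M_eye = 40 x 5 = 200.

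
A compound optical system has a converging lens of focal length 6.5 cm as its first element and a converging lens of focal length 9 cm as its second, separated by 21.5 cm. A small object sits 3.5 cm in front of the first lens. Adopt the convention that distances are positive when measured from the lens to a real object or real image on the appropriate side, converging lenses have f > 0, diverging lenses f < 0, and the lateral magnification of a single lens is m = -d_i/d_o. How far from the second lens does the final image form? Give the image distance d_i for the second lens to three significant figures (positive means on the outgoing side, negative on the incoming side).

First lens: d_i1 = 1/(1/6.5 - 1/3.5) = -7.583 cm.
The intermediate image is virtual, 7.583 cm to the left of lens 1, so d_o2 = L - d_i1 = 21.5 - (-7.583) = 29.083 cm.
Second lens: d_i2 = 1/(1/9 - 1/(29.083)) = 13.033 cm.

13.0 cm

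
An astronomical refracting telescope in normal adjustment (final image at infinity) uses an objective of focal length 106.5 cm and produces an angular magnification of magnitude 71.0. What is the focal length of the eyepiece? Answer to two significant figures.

1.5 cm

|M| = f_obj/f_eye, so f_eye = f_obj/|M| = 106.5/71.0 = 1.500 cm.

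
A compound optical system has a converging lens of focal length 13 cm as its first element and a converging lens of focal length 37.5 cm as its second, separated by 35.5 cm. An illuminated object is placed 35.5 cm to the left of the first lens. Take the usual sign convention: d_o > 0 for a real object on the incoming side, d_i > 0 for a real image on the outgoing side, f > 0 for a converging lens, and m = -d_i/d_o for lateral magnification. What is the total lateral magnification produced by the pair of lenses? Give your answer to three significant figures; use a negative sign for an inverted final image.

-0.962

Applying the thin-lens equation to the first lens, 1/13 = 1/35.5 + 1/d_i1, which gives d_i1 = 20.511 cm.
Its lateral magnification is m_1 = -d_i1/d_o1 = -(20.511)/35.5 = -0.5778.
That image sits 14.989 cm in front of the second lens, so d_o2 = 14.989 cm.
Applying the thin-lens equation again with f_2 = 37.5 cm and d_o2 = 14.989 cm gives d_i2 = -24.969 cm.
m_2 = -(-24.969)/(14.989) = 1.6658.
Overall magnification: m = m_1 m_2 = -0.9625.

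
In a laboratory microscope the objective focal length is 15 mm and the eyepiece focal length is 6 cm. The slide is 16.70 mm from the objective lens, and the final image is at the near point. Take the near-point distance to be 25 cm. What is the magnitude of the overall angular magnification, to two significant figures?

46

Convert to cm: f_obj = 15 mm = 1.5 cm; d_o = 16.70 mm = 1.67 cm.
Objective: 1/d_i = 1/f_obj - 1/d_o = 1/1.5 - 1/1.67 = 0.06786 cm^-1, so d_i = 14.735 cm.
m_obj = -d_i/d_o = -14.735/1.67 = -8.824.
Eyepiece angular magnification (image at near point): M_eye = 1 + D/f_e = 1 + 25/6 = 5.167.
Overall M = m_obj x M_eye = (-8.824)(5.167) = -45.59.
|M| = 45.59.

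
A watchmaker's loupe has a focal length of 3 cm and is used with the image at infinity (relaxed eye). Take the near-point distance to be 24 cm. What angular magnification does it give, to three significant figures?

M = D/f = 24/3 = 8.000.

8.00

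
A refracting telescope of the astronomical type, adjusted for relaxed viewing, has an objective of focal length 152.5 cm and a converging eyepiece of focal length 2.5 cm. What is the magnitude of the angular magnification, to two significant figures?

|M| = f_obj/|f_eye| = 152.5/2.5 = 61.000.

61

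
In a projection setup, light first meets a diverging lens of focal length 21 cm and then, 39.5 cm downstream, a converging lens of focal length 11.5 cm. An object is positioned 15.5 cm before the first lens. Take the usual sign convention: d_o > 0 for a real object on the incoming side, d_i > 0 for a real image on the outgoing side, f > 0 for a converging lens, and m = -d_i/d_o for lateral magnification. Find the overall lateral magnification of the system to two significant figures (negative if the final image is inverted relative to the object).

-0.18

Lens 1: 1/d_i1 = 1/f_1 - 1/d_o1 = 1/(-21) - 1/15.5 = -0.11214 cm^-1, so d_i1 = -8.918 cm.
m_1 = -(-8.918)/15.5 = 0.5753.
The intermediate image is virtual, 8.918 cm to the left of lens 1, so d_o2 = L - d_i1 = 39.5 - (-8.918) = 48.418 cm.
Lens 2: 1/d_i2 = 1/f_2 - 1/d_o2 = 1/11.5 - 1/(48.418) = 0.06630 cm^-1, so d_i2 = 15.082 cm.
m_2 = -(15.082)/(48.418) = -0.3115.
Overall magnification: m = m_1 m_2 = -0.1792.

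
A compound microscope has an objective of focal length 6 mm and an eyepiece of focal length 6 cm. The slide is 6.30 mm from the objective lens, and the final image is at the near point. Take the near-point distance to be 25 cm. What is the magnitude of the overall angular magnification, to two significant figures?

100

Convert to cm: f_obj = 6 mm = 0.6 cm; d_o = 6.30 mm = 0.63 cm.
Objective: 1/d_i = 1/f_obj - 1/d_o = 1/0.6 - 1/0.63 = 0.07937 cm^-1, so d_i = 12.600 cm.
m_obj = -d_i/d_o = -12.600/0.63 = -20.000.
Eyepiece angular magnification (image at near point): M_eye = 1 + D/f_e = 1 + 25/6 = 5.167.
Overall M = m_obj x M_eye = (-20.000)(5.167) = -103.33.
|M| = 103.33.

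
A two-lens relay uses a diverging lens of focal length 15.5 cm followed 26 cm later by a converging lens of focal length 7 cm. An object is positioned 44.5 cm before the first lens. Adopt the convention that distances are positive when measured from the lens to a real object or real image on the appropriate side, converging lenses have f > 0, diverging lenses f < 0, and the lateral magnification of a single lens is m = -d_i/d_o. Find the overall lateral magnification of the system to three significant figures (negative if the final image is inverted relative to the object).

Applying the thin-lens equation to the first lens, 1/(-15.5) = 1/44.5 + 1/d_i1, which gives d_i1 = -11.496 cm.
Its lateral magnification is m_1 = -d_i1/d_o1 = -(-11.496)/44.5 = 0.2583.
The intermediate image is virtual, 11.496 cm to the left of lens 1, so d_o2 = L - d_i1 = 26 - (-11.496) = 37.496 cm.
Applying the thin-lens equation again with f_2 = 7 cm and d_o2 = 37.496 cm gives d_i2 = 8.607 cm.
m_2 = -(8.607)/(37.496) = -0.2295.
Total m = m_1 x m_2 = (0.2583)(-0.2295) = -0.0593.

-0.0593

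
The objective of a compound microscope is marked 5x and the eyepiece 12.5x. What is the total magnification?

The overall magnification of a compound microscope is the product of the objective and eyepiece magnifications:
M = M_obj x M_eye = 5 x 12.5 = 62.5.

62.5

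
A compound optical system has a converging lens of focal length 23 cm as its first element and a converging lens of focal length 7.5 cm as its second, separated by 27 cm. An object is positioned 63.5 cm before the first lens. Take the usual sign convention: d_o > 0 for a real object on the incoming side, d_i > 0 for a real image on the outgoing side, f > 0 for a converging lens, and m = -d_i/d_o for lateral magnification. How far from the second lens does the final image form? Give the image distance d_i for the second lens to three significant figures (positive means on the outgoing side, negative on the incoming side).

Applying the thin-lens equation to the first lens, 1/23 = 1/63.5 + 1/d_i1, which gives d_i1 = 36.062 cm.
Since 36.062 cm > 27 cm, the first image lies past the second lens and serves as a virtual object: d_o2 = L - d_i1 = -9.062 cm.
Applying the thin-lens equation again with f_2 = 7.5 cm and d_o2 = -9.062 cm gives d_i2 = 4.104 cm.

4.10 cm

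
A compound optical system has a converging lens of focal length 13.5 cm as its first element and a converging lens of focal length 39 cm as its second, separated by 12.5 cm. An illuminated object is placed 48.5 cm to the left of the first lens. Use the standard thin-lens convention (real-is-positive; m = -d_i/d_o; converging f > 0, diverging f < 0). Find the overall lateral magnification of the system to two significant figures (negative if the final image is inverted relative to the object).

-0.33

Lens 1: 1/d_i1 = 1/f_1 - 1/d_o1 = 1/13.5 - 1/48.5 = 0.05346 cm^-1, so d_i1 = 18.707 cm.
m_1 = -(18.707)/48.5 = -0.3857.
This image would form 18.707 cm past lens 1, i.e. 6.207 cm beyond lens 2, so it is a virtual object for lens 2: d_o2 = 12.5 - 18.707 = -6.207 cm.
Lens 2: 1/d_i2 = 1/f_2 - 1/d_o2 = 1/39 - 1/(-6.207) = 0.18675 cm^-1, so d_i2 = 5.355 cm.
m_2 = -(5.355)/(-6.207) = 0.8627.
Overall magnification: m = m_1 m_2 = -0.3328.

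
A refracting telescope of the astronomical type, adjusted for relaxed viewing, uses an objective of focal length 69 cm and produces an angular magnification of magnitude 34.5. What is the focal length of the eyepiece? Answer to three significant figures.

2.00 cm

|M| = f_obj/f_eye, so f_eye = f_obj/|M| = 69/34.5 = 2.000 cm.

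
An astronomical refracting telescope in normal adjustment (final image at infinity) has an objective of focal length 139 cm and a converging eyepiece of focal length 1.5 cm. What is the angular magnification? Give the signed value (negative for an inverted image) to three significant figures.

M = -f_obj/f_eye = -139/(1.5) = -92.667.

-92.7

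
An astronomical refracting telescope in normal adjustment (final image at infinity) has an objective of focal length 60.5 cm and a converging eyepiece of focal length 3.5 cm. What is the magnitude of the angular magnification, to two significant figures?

|M| = f_obj/|f_eye| = 60.5/3.5 = 17.286.

17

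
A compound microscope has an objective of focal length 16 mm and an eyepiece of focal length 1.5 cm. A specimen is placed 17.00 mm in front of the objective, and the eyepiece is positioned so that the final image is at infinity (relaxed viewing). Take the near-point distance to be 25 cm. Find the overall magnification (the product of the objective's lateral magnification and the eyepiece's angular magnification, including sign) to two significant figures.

-270

Convert to cm: f_obj = 16 mm = 1.6 cm; d_o = 17.00 mm = 1.70 cm.
Objective: 1/d_i = 1/f_obj - 1/d_o = 1/1.6 - 1/1.70 = 0.03676 cm^-1, so d_i = 27.200 cm.
m_obj = -d_i/d_o = -27.200/1.70 = -16.000.
Eyepiece angular magnification (image at infinity): M_eye = D/f_e = 25/1.5 = 16.667.
Overall M = m_obj x M_eye = (-16.000)(16.667) = -266.67.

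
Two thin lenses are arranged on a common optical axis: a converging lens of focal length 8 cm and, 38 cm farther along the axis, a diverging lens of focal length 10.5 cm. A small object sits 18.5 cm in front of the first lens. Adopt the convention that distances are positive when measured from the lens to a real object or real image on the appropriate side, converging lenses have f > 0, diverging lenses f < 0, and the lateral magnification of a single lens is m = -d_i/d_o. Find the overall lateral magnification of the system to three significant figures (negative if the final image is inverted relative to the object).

Applying the thin-lens equation to the first lens, 1/8 = 1/18.5 + 1/d_i1, which gives d_i1 = 14.095 cm.
Its lateral magnification is m_1 = -d_i1/d_o1 = -(14.095)/18.5 = -0.7619.
Object distance for lens 2: d_o2 = 38 - 14.095 = 23.905 cm.
Applying the thin-lens equation again with f_2 = -10.5 cm and d_o2 = 23.905 cm gives d_i2 = -7.296 cm.
m_2 = -(-7.296)/(23.905) = 0.3052.
Total m = m_1 x m_2 = (-0.7619)(0.3052) = -0.2325.

-0.233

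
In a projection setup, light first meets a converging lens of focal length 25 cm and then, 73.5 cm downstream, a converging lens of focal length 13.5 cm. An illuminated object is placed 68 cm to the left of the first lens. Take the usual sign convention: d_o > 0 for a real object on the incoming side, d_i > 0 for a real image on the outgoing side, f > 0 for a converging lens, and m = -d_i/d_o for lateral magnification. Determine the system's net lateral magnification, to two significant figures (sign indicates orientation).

First lens: d_i1 = 1/(1/25 - 1/68) = 39.535 cm.
m_1 = -(39.535)/68 = -0.5814.
The intermediate image is 39.535 cm to the right of lens 1, so d_o2 = L - d_i1 = 73.5 - 39.535 = 33.965 cm.
Second lens: d_i2 = 1/(1/13.5 - 1/(33.965)) = 22.405 cm.
m_2 = -(22.405)/(33.965) = -0.6597.
The system's lateral magnification is m_1 m_2 = (-0.5814)(-0.6597) = 0.3835.

0.38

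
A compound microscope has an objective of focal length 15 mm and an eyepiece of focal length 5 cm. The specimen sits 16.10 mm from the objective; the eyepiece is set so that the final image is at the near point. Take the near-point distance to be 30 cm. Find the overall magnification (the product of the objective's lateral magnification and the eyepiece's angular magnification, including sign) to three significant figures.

Convert to cm: f_obj = 15 mm = 1.5 cm; d_o = 16.10 mm = 1.61 cm.
Objective: 1/d_i = 1/f_obj - 1/d_o = 1/1.5 - 1/1.61 = 0.04555 cm^-1, so d_i = 21.955 cm.
m_obj = -d_i/d_o = -21.955/1.61 = -13.636.
Eyepiece angular magnification (image at near point): M_eye = 1 + D/f_e = 1 + 30/5 = 7.000.
Overall M = m_obj x M_eye = (-13.636)(7.000) = -95.45.

-95.5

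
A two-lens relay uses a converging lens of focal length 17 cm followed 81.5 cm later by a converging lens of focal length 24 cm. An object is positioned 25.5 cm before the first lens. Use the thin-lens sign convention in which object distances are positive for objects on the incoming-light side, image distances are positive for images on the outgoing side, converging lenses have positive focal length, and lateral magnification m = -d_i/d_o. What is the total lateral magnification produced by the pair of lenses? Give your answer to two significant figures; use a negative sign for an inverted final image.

Applying the thin-lens equation to the first lens, 1/17 = 1/25.5 + 1/d_i1, which gives d_i1 = 51.000 cm.
Its lateral magnification is m_1 = -d_i1/d_o1 = -(51.000)/25.5 = -2.0000.
That image sits 30.500 cm in front of the second lens, so d_o2 = 30.500 cm.
Applying the thin-lens equation again with f_2 = 24 cm and d_o2 = 30.500 cm gives d_i2 = 112.615 cm.
m_2 = -(112.615)/(30.500) = -3.6923.
The system's lateral magnification is m_1 m_2 = (-2.0000)(-3.6923) = 7.3846.

7.4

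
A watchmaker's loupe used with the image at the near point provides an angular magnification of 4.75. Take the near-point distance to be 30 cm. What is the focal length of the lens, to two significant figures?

8.0 cm

For the image at the near point, M = 1 + D/f.
f = D/(M - 1) = 30/(4.75 - 1) = 8.000 cm.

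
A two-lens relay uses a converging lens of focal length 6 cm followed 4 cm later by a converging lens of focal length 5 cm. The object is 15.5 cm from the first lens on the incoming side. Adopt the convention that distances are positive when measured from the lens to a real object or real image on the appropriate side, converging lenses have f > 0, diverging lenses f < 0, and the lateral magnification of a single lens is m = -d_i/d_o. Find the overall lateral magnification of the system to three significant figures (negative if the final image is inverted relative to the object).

Applying the thin-lens equation to the first lens, 1/6 = 1/15.5 + 1/d_i1, which gives d_i1 = 9.789 cm.
Its lateral magnification is m_1 = -d_i1/d_o1 = -(9.789)/15.5 = -0.6316.
Since 9.789 cm > 4 cm, the first image lies past the second lens and serves as a virtual object: d_o2 = L - d_i1 = -5.789 cm.
Applying the thin-lens equation again with f_2 = 5 cm and d_o2 = -5.789 cm gives d_i2 = 2.683 cm.
m_2 = -(2.683)/(-5.789) = 0.4634.
The system's lateral magnification is m_1 m_2 = (-0.6316)(0.4634) = -0.2927.

-0.293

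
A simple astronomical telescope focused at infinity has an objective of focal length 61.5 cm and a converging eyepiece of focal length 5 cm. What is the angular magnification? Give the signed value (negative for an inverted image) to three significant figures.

-12.3

M = -f_obj/f_eye = -61.5/(5) = -12.300.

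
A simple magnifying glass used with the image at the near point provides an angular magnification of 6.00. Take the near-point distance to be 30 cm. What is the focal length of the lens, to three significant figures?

For the image at the near point, M = 1 + D/f.
f = D/(M - 1) = 30/(6.0 - 1) = 6.000 cm.

6.00 cm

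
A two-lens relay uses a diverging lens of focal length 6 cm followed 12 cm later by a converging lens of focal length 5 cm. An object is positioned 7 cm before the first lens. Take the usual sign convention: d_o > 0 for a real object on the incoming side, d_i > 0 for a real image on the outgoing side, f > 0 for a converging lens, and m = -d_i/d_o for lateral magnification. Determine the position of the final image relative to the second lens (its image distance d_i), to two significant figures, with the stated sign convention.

Applying the thin-lens equation to the first lens, 1/(-6) = 1/7 + 1/d_i1, which gives d_i1 = -3.231 cm.
The intermediate image is virtual, 3.231 cm to the left of lens 1, so d_o2 = L - d_i1 = 12 - (-3.231) = 15.231 cm.
Applying the thin-lens equation again with f_2 = 5 cm and d_o2 = 15.231 cm gives d_i2 = 7.444 cm.

7.4 cm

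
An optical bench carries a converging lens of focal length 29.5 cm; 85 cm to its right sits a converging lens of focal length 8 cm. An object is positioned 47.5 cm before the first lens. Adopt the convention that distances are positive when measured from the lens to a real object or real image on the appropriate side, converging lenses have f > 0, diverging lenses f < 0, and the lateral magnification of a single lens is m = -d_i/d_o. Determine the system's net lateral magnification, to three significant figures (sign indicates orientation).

-15.5

First lens: d_i1 = 1/(1/29.5 - 1/47.5) = 77.847 cm.
m_1 = -(77.847)/47.5 = -1.6389.
Object distance for lens 2: d_o2 = 85 - 77.847 = 7.153 cm.
Second lens: d_i2 = 1/(1/8 - 1/(7.153)) = -67.541 cm.
m_2 = -(-67.541)/(7.153) = 9.4426.
Overall magnification: m = m_1 m_2 = -15.4754.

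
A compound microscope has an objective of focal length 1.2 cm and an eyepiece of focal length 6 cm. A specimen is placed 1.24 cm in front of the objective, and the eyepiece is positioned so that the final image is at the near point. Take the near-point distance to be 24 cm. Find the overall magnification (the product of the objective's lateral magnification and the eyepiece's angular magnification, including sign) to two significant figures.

-150

Objective: 1/d_i = 1/f_obj - 1/d_o = 1/1.2 - 1/1.24 = 0.02688 cm^-1, so d_i = 37.200 cm.
m_obj = -d_i/d_o = -37.200/1.24 = -30.000.
Eyepiece angular magnification (image at near point): M_eye = 1 + D/f_e = 1 + 24/6 = 5.000.
Overall M = m_obj x M_eye = (-30.000)(5.000) = -150.00.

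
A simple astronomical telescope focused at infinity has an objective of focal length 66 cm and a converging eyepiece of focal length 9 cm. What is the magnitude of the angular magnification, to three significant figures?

|M| = f_obj/|f_eye| = 66/9 = 7.333.

7.33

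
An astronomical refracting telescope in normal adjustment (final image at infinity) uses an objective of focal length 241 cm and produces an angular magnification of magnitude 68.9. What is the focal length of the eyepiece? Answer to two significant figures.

|M| = f_obj/f_eye, so f_eye = f_obj/|M| = 241/68.9 = 3.498 cm.

3.5 cm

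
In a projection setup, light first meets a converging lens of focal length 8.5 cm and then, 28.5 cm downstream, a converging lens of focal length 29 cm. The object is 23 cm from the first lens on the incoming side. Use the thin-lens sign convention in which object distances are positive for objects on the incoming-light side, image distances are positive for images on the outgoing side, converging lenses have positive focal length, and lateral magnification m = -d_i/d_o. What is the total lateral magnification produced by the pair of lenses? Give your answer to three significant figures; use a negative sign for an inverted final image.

-1.22

Applying the thin-lens equation to the first lens, 1/8.5 = 1/23 + 1/d_i1, which gives d_i1 = 13.483 cm.
Its lateral magnification is m_1 = -d_i1/d_o1 = -(13.483)/23 = -0.5862.
Object distance for lens 2: d_o2 = 28.5 - 13.483 = 15.017 cm.
Applying the thin-lens equation again with f_2 = 29 cm and d_o2 = 15.017 cm gives d_i2 = -31.145 cm.
m_2 = -(-31.145)/(15.017) = 2.0740.
The system's lateral magnification is m_1 m_2 = (-0.5862)(2.0740) = -1.2158.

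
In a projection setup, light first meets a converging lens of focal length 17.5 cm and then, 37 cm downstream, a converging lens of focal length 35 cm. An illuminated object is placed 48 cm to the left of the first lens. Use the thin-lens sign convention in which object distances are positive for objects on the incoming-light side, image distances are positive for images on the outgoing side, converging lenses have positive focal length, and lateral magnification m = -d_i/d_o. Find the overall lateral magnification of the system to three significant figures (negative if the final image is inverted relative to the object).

Lens 1: 1/d_i1 = 1/f_1 - 1/d_o1 = 1/17.5 - 1/48 = 0.03631 cm^-1, so d_i1 = 27.541 cm.
m_1 = -(27.541)/48 = -0.5738.
Object distance for lens 2: d_o2 = 37 - 27.541 = 9.459 cm.
Lens 2: 1/d_i2 = 1/f_2 - 1/d_o2 = 1/35 - 1/(9.459) = -0.07715 cm^-1, so d_i2 = -12.962 cm.
m_2 = -(-12.962)/(9.459) = 1.3703.
Overall magnification: m = m_1 m_2 = -0.7863.

-0.786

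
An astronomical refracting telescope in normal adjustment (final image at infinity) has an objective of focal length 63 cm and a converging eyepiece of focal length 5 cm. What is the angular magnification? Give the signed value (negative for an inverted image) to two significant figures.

-13

M = -f_obj/f_eye = -63/(5) = -12.600.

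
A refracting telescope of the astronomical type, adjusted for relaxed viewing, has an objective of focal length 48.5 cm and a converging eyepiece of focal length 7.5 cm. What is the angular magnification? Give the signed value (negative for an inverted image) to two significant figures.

-6.5

M = -f_obj/f_eye = -48.5/(7.5) = -6.467.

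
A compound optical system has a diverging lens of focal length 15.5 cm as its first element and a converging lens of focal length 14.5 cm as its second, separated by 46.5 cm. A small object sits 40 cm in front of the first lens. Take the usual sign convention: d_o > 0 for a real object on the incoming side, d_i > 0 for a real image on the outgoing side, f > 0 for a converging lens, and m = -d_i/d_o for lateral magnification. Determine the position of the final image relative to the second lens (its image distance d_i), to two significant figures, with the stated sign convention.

First lens: d_i1 = 1/(1/(-15.5) - 1/40) = -11.171 cm.
With d_i1 < 0 the first image is virtual and lies on the object side; the object distance for lens 2 is d_o2 = 46.5 - (-11.171) = 57.671 cm.
Second lens: d_i2 = 1/(1/14.5 - 1/(57.671)) = 19.370 cm.

19 cm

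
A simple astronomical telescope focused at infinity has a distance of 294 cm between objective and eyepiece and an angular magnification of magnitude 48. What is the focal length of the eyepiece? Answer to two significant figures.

6.0 cm

In normal adjustment the tube length equals f_obj + f_eye and |M| = f_obj/f_eye.
So f_obj = 48 f_eye and 48 f_eye + f_eye = 294 cm, giving f_eye = 294/49 = 6.000 cm and f_obj = 288.000 cm.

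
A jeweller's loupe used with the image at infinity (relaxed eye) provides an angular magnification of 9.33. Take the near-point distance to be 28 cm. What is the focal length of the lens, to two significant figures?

For the image at infinity, M = D/f.
f = D/M = 28/9.33 = 3.001 cm.

3.0 cm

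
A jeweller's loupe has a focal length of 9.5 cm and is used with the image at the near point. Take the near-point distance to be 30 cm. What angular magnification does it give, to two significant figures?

M = 1 + D/f = 1 + 30/9.5 = 4.158.

4.2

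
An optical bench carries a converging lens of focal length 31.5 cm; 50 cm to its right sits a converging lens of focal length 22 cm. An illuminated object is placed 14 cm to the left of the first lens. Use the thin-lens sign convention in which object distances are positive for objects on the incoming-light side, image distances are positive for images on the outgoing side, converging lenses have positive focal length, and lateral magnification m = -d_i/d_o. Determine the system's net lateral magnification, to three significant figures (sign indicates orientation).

-0.744

Lens 1: 1/d_i1 = 1/f_1 - 1/d_o1 = 1/31.5 - 1/14 = -0.03968 cm^-1, so d_i1 = -25.200 cm.
m_1 = -(-25.200)/14 = 1.8000.
The intermediate image is virtual, 25.200 cm to the left of lens 1, so d_o2 = L - d_i1 = 50 - (-25.200) = 75.200 cm.
Lens 2: 1/d_i2 = 1/f_2 - 1/d_o2 = 1/22 - 1/(75.200) = 0.03216 cm^-1, so d_i2 = 31.098 cm.
m_2 = -(31.098)/(75.200) = -0.4135.
Overall magnification: m = m_1 m_2 = -0.7444.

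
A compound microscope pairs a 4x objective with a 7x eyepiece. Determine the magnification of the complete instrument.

28

The overall magnification of a compound microscope is the product of the objective and eyepiece magnifications:
M = M_obj x M_eye = 4 x 7 = 28.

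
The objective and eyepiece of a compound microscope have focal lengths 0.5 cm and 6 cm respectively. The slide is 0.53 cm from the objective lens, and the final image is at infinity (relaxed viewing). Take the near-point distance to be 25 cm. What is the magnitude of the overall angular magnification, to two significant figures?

Objective: 1/d_i = 1/f_obj - 1/d_o = 1/0.5 - 1/0.53 = 0.11321 cm^-1, so d_i = 8.833 cm.
m_obj = -d_i/d_o = -8.833/0.53 = -16.667.
Eyepiece angular magnification (image at infinity): M_eye = D/f_e = 25/6 = 4.167.
Overall M = m_obj x M_eye = (-16.667)(4.167) = -69.44.
|M| = 69.44.

69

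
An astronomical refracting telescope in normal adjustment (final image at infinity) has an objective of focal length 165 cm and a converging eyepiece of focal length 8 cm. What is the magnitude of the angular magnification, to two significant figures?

21

|M| = f_obj/|f_eye| = 165/8 = 20.625.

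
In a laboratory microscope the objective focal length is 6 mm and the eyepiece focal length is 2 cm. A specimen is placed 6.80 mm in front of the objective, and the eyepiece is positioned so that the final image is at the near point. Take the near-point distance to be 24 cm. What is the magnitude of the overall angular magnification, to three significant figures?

Convert to cm: f_obj = 6 mm = 0.6 cm; d_o = 6.80 mm = 0.68 cm.
Objective: 1/d_i = 1/f_obj - 1/d_o = 1/0.6 - 1/0.68 = 0.19608 cm^-1, so d_i = 5.100 cm.
m_obj = -d_i/d_o = -5.100/0.68 = -7.500.
Eyepiece angular magnification (image at near point): M_eye = 1 + D/f_e = 1 + 24/2 = 13.000.
Overall M = m_obj x M_eye = (-7.500)(13.000) = -97.50.
|M| = 97.50.

97.5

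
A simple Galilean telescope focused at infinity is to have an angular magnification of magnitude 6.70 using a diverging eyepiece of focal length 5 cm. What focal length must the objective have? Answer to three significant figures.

33.5 cm

|M| = f_obj/|f_eye|, so f_obj = |M| x |f_eye| = 6.7 x 5 = 33.500 cm.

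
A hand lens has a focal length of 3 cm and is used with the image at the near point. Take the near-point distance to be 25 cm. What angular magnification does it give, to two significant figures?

M = 1 + D/f = 1 + 25/3 = 9.333.

9.3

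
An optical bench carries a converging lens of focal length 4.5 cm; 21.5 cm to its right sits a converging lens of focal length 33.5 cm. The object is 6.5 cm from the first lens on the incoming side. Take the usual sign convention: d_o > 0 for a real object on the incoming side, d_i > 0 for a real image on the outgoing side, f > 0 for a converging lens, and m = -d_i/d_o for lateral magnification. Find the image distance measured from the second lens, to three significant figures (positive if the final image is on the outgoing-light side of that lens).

Lens 1: 1/d_i1 = 1/f_1 - 1/d_o1 = 1/4.5 - 1/6.5 = 0.06838 cm^-1, so d_i1 = 14.625 cm.
That image sits 6.875 cm in front of the second lens, so d_o2 = 6.875 cm.
Lens 2: 1/d_i2 = 1/f_2 - 1/d_o2 = 1/33.5 - 1/(6.875) = -0.11560 cm^-1, so d_i2 = -8.650 cm.

-8.65 cm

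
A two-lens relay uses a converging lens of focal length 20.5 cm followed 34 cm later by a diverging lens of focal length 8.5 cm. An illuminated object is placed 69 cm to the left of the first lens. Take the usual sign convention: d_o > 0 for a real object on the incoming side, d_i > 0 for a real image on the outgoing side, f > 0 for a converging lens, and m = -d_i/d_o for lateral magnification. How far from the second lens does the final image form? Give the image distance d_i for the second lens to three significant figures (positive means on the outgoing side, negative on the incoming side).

-3.08 cm

First lens: d_i1 = 1/(1/20.5 - 1/69) = 29.165 cm.
Object distance for lens 2: d_o2 = 34 - 29.165 = 4.835 cm.
Second lens: d_i2 = 1/(1/(-8.5) - 1/(4.835)) = -3.082 cm.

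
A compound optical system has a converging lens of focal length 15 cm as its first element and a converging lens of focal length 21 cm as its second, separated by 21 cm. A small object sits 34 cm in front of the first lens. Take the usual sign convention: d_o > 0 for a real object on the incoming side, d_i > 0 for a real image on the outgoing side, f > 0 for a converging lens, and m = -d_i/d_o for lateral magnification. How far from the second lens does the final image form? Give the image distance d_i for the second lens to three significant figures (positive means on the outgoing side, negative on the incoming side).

4.57 cm

Applying the thin-lens equation to the first lens, 1/15 = 1/34 + 1/d_i1, which gives d_i1 = 26.842 cm.
This image would form 26.842 cm past lens 1, i.e. 5.842 cm beyond lens 2, so it is a virtual object for lens 2: d_o2 = 21 - 26.842 = -5.842 cm.
Applying the thin-lens equation again with f_2 = 21 cm and d_o2 = -5.842 cm gives d_i2 = 4.571 cm.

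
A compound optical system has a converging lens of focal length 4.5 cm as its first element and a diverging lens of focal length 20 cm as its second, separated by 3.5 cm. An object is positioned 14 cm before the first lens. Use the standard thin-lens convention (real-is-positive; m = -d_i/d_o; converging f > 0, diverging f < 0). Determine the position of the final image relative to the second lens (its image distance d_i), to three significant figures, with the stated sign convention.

3.71 cm

Lens 1: 1/d_i1 = 1/f_1 - 1/d_o1 = 1/4.5 - 1/14 = 0.15079 cm^-1, so d_i1 = 6.632 cm.
This image would form 6.632 cm past lens 1, i.e. 3.132 cm beyond lens 2, so it is a virtual object for lens 2: d_o2 = 3.5 - 6.632 = -3.132 cm.
Lens 2: 1/d_i2 = 1/f_2 - 1/d_o2 = 1/(-20) - 1/(-3.132) = 0.26933 cm^-1, so d_i2 = 3.713 cm.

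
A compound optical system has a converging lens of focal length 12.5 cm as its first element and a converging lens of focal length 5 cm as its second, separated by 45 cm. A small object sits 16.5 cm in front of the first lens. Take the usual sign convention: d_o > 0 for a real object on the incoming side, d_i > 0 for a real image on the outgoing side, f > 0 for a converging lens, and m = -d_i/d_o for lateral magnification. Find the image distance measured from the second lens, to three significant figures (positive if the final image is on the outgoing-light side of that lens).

Applying the thin-lens equation to the first lens, 1/12.5 = 1/16.5 + 1/d_i1, which gives d_i1 = 51.562 cm.
Since 51.562 cm > 45 cm, the first image lies past the second lens and serves as a virtual object: d_o2 = L - d_i1 = -6.562 cm.
Applying the thin-lens equation again with f_2 = 5 cm and d_o2 = -6.562 cm gives d_i2 = 2.838 cm.

2.84 cm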